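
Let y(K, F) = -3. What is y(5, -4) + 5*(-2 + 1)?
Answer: -8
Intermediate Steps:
y(5, -4) + 5*(-2 + 1) = -3 + 5*(-2 + 1) = -3 + 5*(-1) = -3 - 5 = -8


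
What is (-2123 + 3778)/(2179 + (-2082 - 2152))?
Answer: -331/411 ≈ -0.80535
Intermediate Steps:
(-2123 + 3778)/(2179 + (-2082 - 2152)) = 1655/(2179 - 4234) = 1655/(-2055) = 1655*(-1/2055) = -331/411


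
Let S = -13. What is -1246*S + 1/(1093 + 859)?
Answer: 31618497/1952 ≈ 16198.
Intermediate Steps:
-1246*S + 1/(1093 + 859) = -1246*(-13) + 1/(1093 + 859) = 16198 + 1/1952 = 31618497/1952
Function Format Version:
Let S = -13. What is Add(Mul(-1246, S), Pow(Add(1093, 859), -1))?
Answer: Rational(31618497, 1952) ≈ 16198.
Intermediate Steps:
Add(Mul(-1246, S), Pow(Add(1093, 859), -1)) = Add(Mul(-1246, -13), Pow(Add(1093, 859), -1)) = Add(16198, Pow(1952, -1)) = Add(16198, Rational(1, 1952)) = Rational(31618497, 1952)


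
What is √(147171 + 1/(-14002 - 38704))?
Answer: 5*√45299681194/2774 ≈ 383.63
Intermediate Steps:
√(147171 + 1/(-14002 - 38704)) = √(147171 + 1/(-52706)) = √(147171 - 1/52706) = √(7756794725/52706) = 5*√45299681194/2774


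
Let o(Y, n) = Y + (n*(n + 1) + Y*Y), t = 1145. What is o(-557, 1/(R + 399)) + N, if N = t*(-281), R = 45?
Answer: -2376079763/197136 ≈ -12053.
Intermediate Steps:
N = -321745 (N = 1145*(-281) = -321745)
o(Y, n) = Y + Y² + n*(1 + n) (o(Y, n) = Y + (n*(1 + n) + Y²) = Y + (Y² + n*(1 + n)) = Y + Y² + n*(1 + n))
o(-557, 1/(R + 399)) + N = (-557 + 1/(45 + 399) + (-557)² + (1/(45 + 399))²) - 321745 = (-557 + 1/444 + 310249 + (1/444)²) - 321745 = (-557 + 1/444 + 310249 + 1/197136) - 321745 = 61051442557/197136 - 321745 = -2376079763/197136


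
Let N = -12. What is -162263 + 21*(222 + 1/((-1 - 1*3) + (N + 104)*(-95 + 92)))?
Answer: -6304043/40 ≈ -1.5760e+5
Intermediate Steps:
-162263 + 21*(222 + 1/((-1 - 1*3) + (N + 104)*(-95 + 92))) = -162263 + 21*(222 + 1/((-1 - 1*3) + (-12 + 104)*(-95 + 92))) = -162263 + 21*(222 + 1/((-1 - 3) + 92*(-3))) = -162263 + 21*(222 + 1/(-4 - 276)) = -162263 + 21*(222 + 1/(-280)) = -162263 + 21*(222 - 1/280) = -162263 + 21*(62159/280) = -162263 + 186477/40 = -6304043/40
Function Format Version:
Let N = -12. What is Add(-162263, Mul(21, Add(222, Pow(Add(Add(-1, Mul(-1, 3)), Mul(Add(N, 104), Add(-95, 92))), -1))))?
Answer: Rational(-6304043, 40) ≈ -1.5760e+5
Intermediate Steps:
Add(-162263, Mul(21, Add(222, Pow(Add(Add(-1, Mul(-1, 3)), Mul(Add(N, 104), Add(-95, 92))), -1)))) = Add(-162263, Mul(21, Add(222, Pow(Add(Add(-1, Mul(-1, 3)), Mul(Add(-12, 104), Add(-95, 92))), -1)))) = Add(-162263, Mul(21, Add(222, Pow(Add(Add(-1, -3), Mul(92, -3)), -1)))) = Add(-162263, Mul(21, Add(222, Pow(Add(-4, -276), -1)))) = Add(-162263, Mul(21, Add(222, Pow(-280, -1)))) = Add(-162263, Mul(21, Add(222, Rational(-1, 280)))) = Add(-162263, Mul(21, Rational(62159, 280))) = Add(-162263, Rational(186477, 40)) = Rational(-6304043, 40)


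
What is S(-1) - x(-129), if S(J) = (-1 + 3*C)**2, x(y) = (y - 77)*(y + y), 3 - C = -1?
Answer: -53027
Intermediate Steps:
C = 4 (C = 3 - 1*(-1) = 3 + 1 = 4)
x(y) = 2*y*(-77 + y) (x(y) = (-77 + y)*(2*y) = 2*y*(-77 + y))
S(J) = 121 (S(J) = (-1 + 3*4)**2 = (-1 + 12)**2 = 11**2 = 121)
S(-1) - x(-129) = 121 - 2*(-129)*(-77 - 129) = 121 - 2*(-129)*(-206) = 121 - 1*53148 = 121 - 53148 = -53027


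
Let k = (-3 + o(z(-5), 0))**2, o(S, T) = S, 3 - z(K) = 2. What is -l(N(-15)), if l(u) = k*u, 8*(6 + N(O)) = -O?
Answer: 33/2 ≈ 16.500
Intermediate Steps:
N(O) = -6 - O/8 (N(O) = -6 + (-O)/8 = -6 - O/8)
z(K) = 1 (z(K) = 3 - 1*2 = 3 - 2 = 1)
k = 4 (k = (-3 + 1)**2 = (-2)**2 = 4)
l(u) = 4*u
-l(N(-15)) = -4*(-6 - 1/8*(-15)) = -4*(-6 + 15/8) = -4*(-33)/8 = -1*(-33/2) = 33/2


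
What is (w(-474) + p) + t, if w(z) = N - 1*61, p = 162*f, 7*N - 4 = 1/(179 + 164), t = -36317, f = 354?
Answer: 50350343/2401 ≈ 20971.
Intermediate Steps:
N = 1373/2401 (N = 4/7 + 1/(7*(179 + 164)) = 4/7 + (⅐)/343 = 4/7 + (⅐)*(1/343) = 4/7 + 1/2401 = 1373/2401 ≈ 0.57185)
p = 57348 (p = 162*354 = 57348)
w(z) = -145088/2401 (w(z) = 1373/2401 - 1*61 = 1373/2401 - 61 = -145088/2401)
(w(-474) + p) + t = (-145088/2401 + 57348) - 36317 = 137547460/2401 - 36317 = 50350343/2401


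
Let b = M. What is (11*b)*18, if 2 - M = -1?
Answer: 594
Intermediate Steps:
M = 3 (M = 2 - 1*(-1) = 2 + 1 = 3)
b = 3
(11*b)*18 = (11*3)*18 = 33*18 = 594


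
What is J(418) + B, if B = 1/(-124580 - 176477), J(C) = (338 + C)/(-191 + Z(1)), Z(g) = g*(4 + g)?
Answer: -37933213/9332767 ≈ -4.0645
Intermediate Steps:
J(C) = -169/93 - C/186 (J(C) = (338 + C)/(-191 + 1*(4 + 1)) = (338 + C)/(-191 + 1*5) = (338 + C)/(-191 + 5) = (338 + C)/(-186) = (338 + C)*(-1/186) = -169/93 - C/186)
B = -1/301057 (B = 1/(-301057) = -1/301057 ≈ -3.3216e-6)
J(418) + B = (-169/93 - 1/186*418) - 1/301057 = (-169/93 - 209/93) - 1/301057 = -126/31 - 1/301057 = -37933213/9332767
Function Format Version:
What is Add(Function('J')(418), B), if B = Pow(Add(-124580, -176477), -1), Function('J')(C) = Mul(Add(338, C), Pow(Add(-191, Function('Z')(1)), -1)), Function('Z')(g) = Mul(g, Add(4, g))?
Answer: Rational(-37933213, 9332767) ≈ -4.0645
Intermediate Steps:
Function('J')(C) = Add(Rational(-169, 93), Mul(Rational(-1, 186), C)) (Function('J')(C) = Mul(Add(338, C), Pow(Add(-191, Mul(1, Add(4, 1))), -1)) = Mul(Add(338, C), Pow(Add(-191, Mul(1, 5)), -1)) = Mul(Add(338, C), Pow(Add(-191, 5), -1)) = Mul(Add(338, C), Pow(-186, -1)) = Mul(Add(338, C), Rational(-1, 186)) = Add(Rational(-169, 93), Mul(Rational(-1, 186), C)))
B = Rational(-1, 301057) (B = Pow(-301057, -1) = Rational(-1, 301057) ≈ -3.3216e-6)
Add(Function('J')(418), B) = Add(Add(Rational(-169, 93), Mul(Rational(-1, 186), 418)), Rational(-1, 301057)) = Add(Add(Rational(-169, 93), Rational(-209, 93)), Rational(-1, 301057)) = Add(Rational(-126, 31), Rational(-1, 301057)) = Rational(-37933213, 9332767)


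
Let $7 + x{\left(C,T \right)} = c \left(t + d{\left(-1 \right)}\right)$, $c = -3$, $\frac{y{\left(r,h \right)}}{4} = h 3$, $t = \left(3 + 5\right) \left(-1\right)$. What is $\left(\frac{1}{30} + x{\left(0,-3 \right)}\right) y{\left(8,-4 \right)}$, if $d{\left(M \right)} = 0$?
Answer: $- \frac{4088}{5} \approx -817.6$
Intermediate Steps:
$t = -8$ ($t = 8 \left(-1\right) = -8$)
$y{\left(r,h \right)} = 12 h$ ($y{\left(r,h \right)} = 4 h 3 = 4 \cdot 3 h = 12 h$)
$x{\left(C,T \right)} = 17$ ($x{\left(C,T \right)} = -7 - 3 \left(-8 + 0\right) = -7 - -24 = -7 + 24 = 17$)
$\left(\frac{1}{30} + x{\left(0,-3 \right)}\right) y{\left(8,-4 \right)} = \left(\frac{1}{30} + 17\right) 12 \left(-4\right) = \left(\frac{1}{30} + 17\right) \left(-48\right) = \frac{511}{30} \left(-48\right) = - \frac{4088}{5}$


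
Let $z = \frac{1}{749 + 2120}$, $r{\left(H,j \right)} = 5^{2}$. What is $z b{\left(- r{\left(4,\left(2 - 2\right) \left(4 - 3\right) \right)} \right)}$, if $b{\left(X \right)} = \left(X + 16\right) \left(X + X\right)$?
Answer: $\frac{450}{2869} \approx 0.15685$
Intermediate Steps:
$r{\left(H,j \right)} = 25$
$b{\left(X \right)} = 2 X \left(16 + X\right)$ ($b{\left(X \right)} = \left(16 + X\right) 2 X = 2 X \left(16 + X\right)$)
$z = \frac{1}{2869} \approx 0.00034855$
$z b{\left(- r{\left(4,\left(2 - 2\right) \left(4 - 3\right) \right)} \right)} = \frac{2 \left(\left(-1\right) 25\right) \left(16 - 25\right)}{2869} = \frac{2 \left(-25\right) \left(16 - 25\right)}{2869} = \frac{2 \left(-25\right) \left(-9\right)}{2869} = \frac{1}{2869} \cdot 450 = \frac{450}{2869}$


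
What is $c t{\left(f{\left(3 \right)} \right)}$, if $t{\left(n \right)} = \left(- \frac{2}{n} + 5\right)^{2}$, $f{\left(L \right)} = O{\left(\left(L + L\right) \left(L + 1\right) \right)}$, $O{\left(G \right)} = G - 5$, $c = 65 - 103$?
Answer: $- \frac{17298}{19} \approx -910.42$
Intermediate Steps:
$c = -38$ ($c = 65 - 103 = -38$)
$O{\left(G \right)} = -5 + G$
$f{\left(L \right)} = -5 + 2 L \left(1 + L\right)$ ($f{\left(L \right)} = -5 + \left(L + L\right) \left(L + 1\right) = -5 + 2 L \left(1 + L\right)$)
$t{\left(n \right)} = \left(5 - \frac{2}{n}\right)^{2}$
$c t{\left(f{\left(3 \right)} \right)} = - 38 \frac{\left(-2 + 5 \left(-5 + 2 \cdot 3 \left(1 + 3\right)\right)\right)^{2}}{\left(-5 + 2 \cdot 3 \left(1 + 3\right)\right)^{2}} = - 38 \frac{\left(-2 + 5 \left(-5 + 2 \cdot 3 \cdot 4\right)\right)^{2}}{\left(-5 + 2 \cdot 3 \cdot 4\right)^{2}} = - 38 \frac{\left(-2 + 5 \left(-5 + 24\right)\right)^{2}}{\left(-5 + 24\right)^{2}} = - 38 \frac{\left(-2 + 5 \cdot 19\right)^{2}}{361} = - 38 \frac{\left(-2 + 95\right)^{2}}{361} = - 38 \frac{93^{2}}{361} = - 38 \cdot \frac{1}{361} \cdot 8649 = \left(-38\right) \frac{8649}{361} = - \frac{17298}{19}$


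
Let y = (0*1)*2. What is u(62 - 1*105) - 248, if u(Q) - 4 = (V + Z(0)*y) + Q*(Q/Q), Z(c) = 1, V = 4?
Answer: -283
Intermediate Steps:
y = 0 (y = 0*2 = 0)
u(Q) = 8 + Q (u(Q) = 4 + ((4 + 1*0) + Q*(Q/Q)) = 4 + ((4 + 0) + Q*1) = 4 + (4 + Q) = 8 + Q)
u(62 - 1*105) - 248 = (8 + (62 - 1*105)) - 248 = (8 + (62 - 105)) - 248 = (8 - 43) - 248 = -35 - 248 = -283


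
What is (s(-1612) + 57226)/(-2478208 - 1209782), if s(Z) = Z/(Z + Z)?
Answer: -38151/2458660 ≈ -0.015517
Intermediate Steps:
s(Z) = 1/2 (s(Z) = Z/((2*Z)) = Z*(1/(2*Z)) = 1/2)
(s(-1612) + 57226)/(-2478208 - 1209782) = (1/2 + 57226)/(-2478208 - 1209782) = (114453/2)/(-3687990) = (114453/2)*(-1/3687990) = -38151/2458660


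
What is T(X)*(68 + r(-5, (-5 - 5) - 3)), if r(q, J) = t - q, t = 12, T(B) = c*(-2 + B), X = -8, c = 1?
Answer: -850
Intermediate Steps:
T(B) = -2 + B (T(B) = 1*(-2 + B) = -2 + B)
r(q, J) = 12 - q
T(X)*(68 + r(-5, (-5 - 5) - 3)) = (-2 - 8)*(68 + (12 - 1*(-5))) = -10*(68 + (12 + 5)) = -10*(68 + 17) = -10*85 = -850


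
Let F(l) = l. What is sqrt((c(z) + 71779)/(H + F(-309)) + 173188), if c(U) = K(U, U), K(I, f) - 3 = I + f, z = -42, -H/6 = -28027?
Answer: sqrt(4879519787447886)/167853 ≈ 416.16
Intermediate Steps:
H = 168162 (H = -6*(-28027) = 168162)
K(I, f) = 3 + I + f (K(I, f) = 3 + (I + f) = 3 + I + f)
c(U) = 3 + 2*U (c(U) = 3 + U + U = 3 + 2*U)
sqrt((c(z) + 71779)/(H + F(-309)) + 173188) = sqrt(((3 + 2*(-42)) + 71779)/(168162 - 309) + 173188) = sqrt(((3 - 84) + 71779)/167853 + 173188) = sqrt((-81 + 71779)*(1/167853) + 173188) = sqrt(71698*(1/167853) + 173188) = sqrt(71698/167853 + 173188) = sqrt(29070197062/167853) = sqrt(4879519787447886)/167853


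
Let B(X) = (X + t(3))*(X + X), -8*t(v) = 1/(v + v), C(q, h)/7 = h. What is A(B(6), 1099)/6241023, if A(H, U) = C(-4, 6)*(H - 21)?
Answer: 1421/4160682 ≈ 0.00034153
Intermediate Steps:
C(q, h) = 7*h
t(v) = -1/(16*v) (t(v) = -1/(8*(v + v)) = -1/(2*v)/8 = -1/(16*v))
B(X) = 2*X*(-1/48 + X) (B(X) = (X - 1/16/3)*(X + X) = (X - 1/16*⅓)*(2*X) = (X - 1/48)*(2*X) = (-1/48 + X)*(2*X) = 2*X*(-1/48 + X))
A(H, U) = -882 + 42*H (A(H, U) = (7*6)*(H - 21) = 42*(-21 + H) = -882 + 42*H)
A(B(6), 1099)/6241023 = (-882 + 42*((1/24)*6*(-1 + 48*6)))/6241023 = (-882 + 42*((1/24)*6*(-1 + 288)))*(1/6241023) = (-882 + 42*((1/24)*6*287))*(1/6241023) = (-882 + 42*(287/4))*(1/6241023) = (-882 + 6027/2)*(1/6241023) = (4263/2)*(1/6241023) = 1421/4160682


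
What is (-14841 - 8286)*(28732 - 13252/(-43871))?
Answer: -29151926334648/43871 ≈ -6.6449e+8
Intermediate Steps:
(-14841 - 8286)*(28732 - 13252/(-43871)) = -23127*(28732 - 13252*(-1/43871)) = -23127*(28732 + 13252/43871) = -23127*1260514824/43871 = -29151926334648/43871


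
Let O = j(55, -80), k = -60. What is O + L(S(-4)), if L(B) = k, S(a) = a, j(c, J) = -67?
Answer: -127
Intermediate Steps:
L(B) = -60
O = -67
O + L(S(-4)) = -67 - 60 = -127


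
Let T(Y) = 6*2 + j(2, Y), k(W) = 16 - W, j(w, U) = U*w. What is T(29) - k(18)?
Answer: 72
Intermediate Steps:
T(Y) = 12 + 2*Y (T(Y) = 6*2 + Y*2 = 12 + 2*Y)
T(29) - k(18) = (12 + 2*29) - (16 - 1*18) = (12 + 58) - (16 - 18) = 70 - 1*(-2) = 70 + 2 = 72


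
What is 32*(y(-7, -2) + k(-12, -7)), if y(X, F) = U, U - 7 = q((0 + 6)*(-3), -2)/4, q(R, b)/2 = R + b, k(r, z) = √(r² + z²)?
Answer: -96 + 32*√193 ≈ 348.56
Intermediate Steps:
q(R, b) = 2*R + 2*b (q(R, b) = 2*(R + b) = 2*R + 2*b)
U = -3 (U = 7 + (2*((0 + 6)*(-3)) + 2*(-2))/4 = 7 + (2*(6*(-3)) - 4)*(¼) = 7 + (2*(-18) - 4)*(¼) = 7 + (-36 - 4)*(¼) = 7 - 40*¼ = 7 - 10 = -3)
y(X, F) = -3
32*(y(-7, -2) + k(-12, -7)) = 32*(-3 + √((-12)² + (-7)²)) = 32*(-3 + √(144 + 49)) = 32*(-3 + √193) = -96 + 32*√193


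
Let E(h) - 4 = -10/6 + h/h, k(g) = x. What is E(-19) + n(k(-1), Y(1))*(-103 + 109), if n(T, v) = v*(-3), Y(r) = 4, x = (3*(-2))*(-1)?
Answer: -206/3 ≈ -68.667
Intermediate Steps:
x = 6 (x = -6*(-1) = 6)
k(g) = 6
E(h) = 10/3 (E(h) = 4 + (-10/6 + h/h) = 4 + (-10*⅙ + 1) = 4 + (-5/3 + 1) = 4 - ⅔ = 10/3)
n(T, v) = -3*v
E(-19) + n(k(-1), Y(1))*(-103 + 109) = 10/3 + (-3*4)*(-103 + 109) = 10/3 - 12*6 = 10/3 - 72 = -206/3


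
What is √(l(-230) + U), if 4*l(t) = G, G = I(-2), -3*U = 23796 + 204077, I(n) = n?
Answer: 7*I*√55806/6 ≈ 275.6*I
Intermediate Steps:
U = -227873/3 (U = -(23796 + 204077)/3 = -⅓*227873 = -227873/3 ≈ -75958.)
G = -2
l(t) = -½ (l(t) = (¼)*(-2) = -½)
√(l(-230) + U) = √(-½ - 227873/3) = √(-455749/6) = 7*I*√55806/6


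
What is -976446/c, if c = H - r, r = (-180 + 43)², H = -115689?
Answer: 488223/67229 ≈ 7.2621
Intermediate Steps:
r = 18769 (r = (-137)² = 18769)
c = -134458 (c = -115689 - 1*18769 = -115689 - 18769 = -134458)
-976446/c = -976446/(-134458) = -976446*(-1/134458) = 488223/67229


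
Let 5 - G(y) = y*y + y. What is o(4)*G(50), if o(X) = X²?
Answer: -40720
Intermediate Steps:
G(y) = 5 - y - y² (G(y) = 5 - (y*y + y) = 5 - (y² + y) = 5 - (y + y²) = 5 + (-y - y²) = 5 - y - y²)
o(4)*G(50) = 4²*(5 - 1*50 - 1*50²) = 16*(5 - 50 - 1*2500) = 16*(5 - 50 - 2500) = 16*(-2545) = -40720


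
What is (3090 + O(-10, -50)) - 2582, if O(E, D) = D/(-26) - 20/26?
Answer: 6619/13 ≈ 509.15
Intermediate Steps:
O(E, D) = -10/13 - D/26 (O(E, D) = D*(-1/26) - 20*1/26 = -D/26 - 10/13 = -10/13 - D/26)
(3090 + O(-10, -50)) - 2582 = (3090 + (-10/13 - 1/26*(-50))) - 2582 = (3090 + (-10/13 + 25/13)) - 2582 = (3090 + 15/13) - 2582 = 40185/13 - 2582 = 6619/13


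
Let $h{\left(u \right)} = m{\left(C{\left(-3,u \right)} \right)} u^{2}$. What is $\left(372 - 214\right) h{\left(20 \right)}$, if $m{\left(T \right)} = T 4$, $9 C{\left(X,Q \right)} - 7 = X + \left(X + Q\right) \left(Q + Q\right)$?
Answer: $19212800$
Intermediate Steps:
$C{\left(X,Q \right)} = \frac{7}{9} + \frac{X}{9} + \frac{2 Q \left(Q + X\right)}{9}$ ($C{\left(X,Q \right)} = \frac{7}{9} + \frac{X + \left(X + Q\right) \left(Q + Q\right)}{9} = \frac{7}{9} + \frac{X + \left(Q + X\right) 2 Q}{9} = \frac{7}{9} + \frac{X + 2 Q \left(Q + X\right)}{9} = \frac{7}{9} + \left(\frac{X}{9} + \frac{2 Q \left(Q + X\right)}{9}\right) = \frac{7}{9} + \frac{X}{9} + \frac{2 Q \left(Q + X\right)}{9}$)
$m{\left(T \right)} = 4 T$
$h{\left(u \right)} = u^{2} \left(\frac{16}{9} - \frac{8 u}{3} + \frac{8 u^{2}}{9}\right)$ ($h{\left(u \right)} = 4 \left(\frac{7}{9} + \frac{1}{9} \left(-3\right) + \frac{2 u^{2}}{9} + \frac{2}{9} u \left(-3\right)\right) u^{2} = 4 \left(\frac{7}{9} - \frac{1}{3} + \frac{2 u^{2}}{9} - \frac{2 u}{3}\right) u^{2} = 4 \left(\frac{4}{9} - \frac{2 u}{3} + \frac{2 u^{2}}{9}\right) u^{2} = \left(\frac{16}{9} - \frac{8 u}{3} + \frac{8 u^{2}}{9}\right) u^{2} = u^{2} \left(\frac{16}{9} - \frac{8 u}{3} + \frac{8 u^{2}}{9}\right)$)
$\left(372 - 214\right) h{\left(20 \right)} = \left(372 - 214\right) \frac{8 \cdot 20^{2} \left(2 + 20^{2} - 60\right)}{9} = 158 \cdot \frac{8}{9} \cdot 400 \left(2 + 400 - 60\right) = 158 \cdot \frac{8}{9} \cdot 400 \cdot 342 = 158 \cdot 121600 = 19212800$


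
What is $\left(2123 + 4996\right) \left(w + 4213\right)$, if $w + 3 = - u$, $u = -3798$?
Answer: $57008952$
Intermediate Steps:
$w = 3795$ ($w = -3 - -3798 = -3 + 3798 = 3795$)
$\left(2123 + 4996\right) \left(w + 4213\right) = \left(2123 + 4996\right) \left(3795 + 4213\right) = 7119 \cdot 8008 = 57008952$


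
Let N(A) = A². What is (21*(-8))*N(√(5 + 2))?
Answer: -1176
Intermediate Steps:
(21*(-8))*N(√(5 + 2)) = (21*(-8))*(√(5 + 2))² = -168*(√7)² = -168*7 = -1176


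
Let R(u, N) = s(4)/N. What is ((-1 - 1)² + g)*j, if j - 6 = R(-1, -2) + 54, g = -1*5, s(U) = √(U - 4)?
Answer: -60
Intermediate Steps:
s(U) = √(-4 + U)
R(u, N) = 0 (R(u, N) = √(-4 + 4)/N = √0/N = 0/N = 0)
g = -5
j = 60 (j = 6 + (0 + 54) = 6 + 54 = 60)
((-1 - 1)² + g)*j = ((-1 - 1)² - 5)*60 = ((-2)² - 5)*60 = (4 - 5)*60 = -1*60 = -60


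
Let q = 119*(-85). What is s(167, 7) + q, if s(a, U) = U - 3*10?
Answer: -10138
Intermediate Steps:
s(a, U) = -30 + U (s(a, U) = U - 30 = -30 + U)
q = -10115
s(167, 7) + q = (-30 + 7) - 10115 = -23 - 10115 = -10138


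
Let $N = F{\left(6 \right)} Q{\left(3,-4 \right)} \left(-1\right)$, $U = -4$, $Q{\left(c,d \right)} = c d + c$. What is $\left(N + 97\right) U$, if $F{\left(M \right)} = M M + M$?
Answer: $-1900$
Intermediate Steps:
$Q{\left(c,d \right)} = c + c d$
$F{\left(M \right)} = M + M^{2}$ ($F{\left(M \right)} = M^{2} + M = M + M^{2}$)
$N = 378$ ($N = 6 \left(1 + 6\right) 3 \left(1 - 4\right) \left(-1\right) = 6 \cdot 7 \cdot 3 \left(-3\right) \left(-1\right) = 42 \left(-9\right) \left(-1\right) = \left(-378\right) \left(-1\right) = 378$)
$\left(N + 97\right) U = \left(378 + 97\right) \left(-4\right) = 475 \left(-4\right) = -1900$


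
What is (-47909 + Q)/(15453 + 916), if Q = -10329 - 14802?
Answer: -73040/16369 ≈ -4.4621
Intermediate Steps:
Q = -25131
(-47909 + Q)/(15453 + 916) = (-47909 - 25131)/(15453 + 916) = -73040/16369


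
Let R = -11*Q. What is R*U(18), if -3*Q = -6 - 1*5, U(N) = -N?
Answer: 726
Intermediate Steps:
Q = 11/3 (Q = -(-6 - 1*5)/3 = -(-6 - 5)/3 = -1/3*(-11) = 11/3 ≈ 3.6667)
R = -121/3 (R = -11*11/3 = -121/3 ≈ -40.333)
R*U(18) = -(-121)*18/3 = -121/3*(-18) = 726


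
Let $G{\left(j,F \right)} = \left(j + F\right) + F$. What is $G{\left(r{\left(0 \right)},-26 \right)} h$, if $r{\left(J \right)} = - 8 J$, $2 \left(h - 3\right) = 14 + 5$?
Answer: $-650$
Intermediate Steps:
$h = \frac{25}{2}$ ($h = 3 + \frac{14 + 5}{2} = 3 + \frac{1}{2} \cdot 19 = 3 + \frac{19}{2} = \frac{25}{2} \approx 12.5$)
$G{\left(j,F \right)} = j + 2 F$ ($G{\left(j,F \right)} = \left(F + j\right) + F = j + 2 F$)
$G{\left(r{\left(0 \right)},-26 \right)} h = \left(\left(-8\right) 0 + 2 \left(-26\right)\right) \frac{25}{2} = \left(0 - 52\right) \frac{25}{2} = \left(-52\right) \frac{25}{2} = -650$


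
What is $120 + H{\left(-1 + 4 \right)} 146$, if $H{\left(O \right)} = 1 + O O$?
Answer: $1580$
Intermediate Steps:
$H{\left(O \right)} = 1 + O^{2}$
$120 + H{\left(-1 + 4 \right)} 146 = 120 + \left(1 + \left(-1 + 4\right)^{2}\right) 146 = 120 + \left(1 + 3^{2}\right) 146 = 120 + \left(1 + 9\right) 146 = 120 + 10 \cdot 146 = 120 + 1460 = 1580$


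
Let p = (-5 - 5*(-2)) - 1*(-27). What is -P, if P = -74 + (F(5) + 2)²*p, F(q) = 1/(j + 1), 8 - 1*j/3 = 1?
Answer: -7246/121 ≈ -59.884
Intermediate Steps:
j = 21 (j = 24 - 3*1 = 24 - 3 = 21)
F(q) = 1/22 (F(q) = 1/(21 + 1) = 1/22)
p = 32 (p = (-5 + 10) + 27 = 5 + 27 = 32)
P = 7246/121 (P = -74 + (1/22 + 2)²*32 = -74 + (45/22)²*32 = -74 + (2025/484)*32 = -74 + 16200/121 = 7246/121 ≈ 59.884)
-P = -1*7246/121 = -7246/121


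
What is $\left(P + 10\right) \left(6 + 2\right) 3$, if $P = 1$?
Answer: $264$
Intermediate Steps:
$\left(P + 10\right) \left(6 + 2\right) 3 = \left(1 + 10\right) \left(6 + 2\right) 3 = 11 \cdot 8 \cdot 3 = 11 \cdot 24 = 264$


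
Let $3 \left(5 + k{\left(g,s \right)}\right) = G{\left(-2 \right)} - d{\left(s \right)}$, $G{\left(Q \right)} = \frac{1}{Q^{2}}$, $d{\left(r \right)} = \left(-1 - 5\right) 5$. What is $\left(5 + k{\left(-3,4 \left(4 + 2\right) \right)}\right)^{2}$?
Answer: $\frac{14641}{144} \approx 101.67$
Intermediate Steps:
$d{\left(r \right)} = -30$ ($d{\left(r \right)} = \left(-6\right) 5 = -30$)
$G{\left(Q \right)} = \frac{1}{Q^{2}}$
$k{\left(g,s \right)} = \frac{61}{12}$ ($k{\left(g,s \right)} = -5 + \frac{\frac{1}{4} - -30}{3} = -5 + \frac{\frac{1}{4} + 30}{3} = -5 + \frac{1}{3} \cdot \frac{121}{4} = -5 + \frac{121}{12} = \frac{61}{12}$)
$\left(5 + k{\left(-3,4 \left(4 + 2\right) \right)}\right)^{2} = \left(5 + \frac{61}{12}\right)^{2} = \left(\frac{121}{12}\right)^{2} = \frac{14641}{144}$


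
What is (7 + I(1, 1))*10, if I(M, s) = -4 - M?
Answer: 20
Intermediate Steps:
(7 + I(1, 1))*10 = (7 + (-4 - 1*1))*10 = (7 + (-4 - 1))*10 = (7 - 5)*10 = 2*10 = 20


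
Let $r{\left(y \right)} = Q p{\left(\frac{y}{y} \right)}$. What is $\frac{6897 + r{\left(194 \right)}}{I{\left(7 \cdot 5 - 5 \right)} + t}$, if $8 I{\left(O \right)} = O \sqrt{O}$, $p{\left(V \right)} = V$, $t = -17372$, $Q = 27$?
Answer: $- \frac{962269824}{2414287697} - \frac{207720 \sqrt{30}}{2414287697} \approx -0.39904$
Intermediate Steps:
$I{\left(O \right)} = \frac{O^{\frac{3}{2}}}{8}$ ($I{\left(O \right)} = \frac{O \sqrt{O}}{8} = \frac{O^{\frac{3}{2}}}{8}$)
$r{\left(y \right)} = 27$ ($r{\left(y \right)} = 27 \frac{y}{y} = 27 \cdot 1 = 27$)
$\frac{6897 + r{\left(194 \right)}}{I{\left(7 \cdot 5 - 5 \right)} + t} = \frac{6897 + 27}{\frac{\left(7 \cdot 5 - 5\right)^{\frac{3}{2}}}{8} - 17372} = \frac{6924}{\frac{\left(35 - 5\right)^{\frac{3}{2}}}{8} - 17372} = \frac{6924}{\frac{30^{\frac{3}{2}}}{8} - 17372} = \frac{6924}{\frac{30 \sqrt{30}}{8} - 17372} = \frac{6924}{\frac{15 \sqrt{30}}{4} - 17372} = \frac{6924}{-17372 + \frac{15 \sqrt{30}}{4}}$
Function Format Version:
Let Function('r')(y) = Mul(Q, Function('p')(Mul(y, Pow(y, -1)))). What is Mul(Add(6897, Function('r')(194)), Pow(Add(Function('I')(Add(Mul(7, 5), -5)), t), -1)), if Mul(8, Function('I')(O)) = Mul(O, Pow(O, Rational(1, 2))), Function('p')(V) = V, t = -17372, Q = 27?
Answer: Add(Rational(-962269824, 2414287697), Mul(Rational(-207720, 2414287697), Pow(30, Rational(1, 2)))) ≈ -0.39904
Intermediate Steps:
Function('I')(O) = Mul(Rational(1, 8), Pow(O, Rational(3, 2))) (Function('I')(O) = Mul(Rational(1, 8), Mul(O, Pow(O, Rational(1, 2)))) = Mul(Rational(1, 8), Pow(O, Rational(3, 2))))
Function('r')(y) = 27 (Function('r')(y) = Mul(27, Mul(y, Pow(y, -1))) = Mul(27, 1) = 27)
Mul(Add(6897, Function('r')(194)), Pow(Add(Function('I')(Add(Mul(7, 5), -5)), t), -1)) = Mul(Add(6897, 27), Pow(Add(Mul(Rational(1, 8), Pow(Add(Mul(7, 5), -5), Rational(3, 2))), -17372), -1)) = Mul(6924, Pow(Add(Mul(Rational(1, 8), Pow(Add(35, -5), Rational(3, 2))), -17372), -1)) = Mul(6924, Pow(Add(Mul(Rational(1, 8), Pow(30, Rational(3, 2))), -17372), -1)) = Mul(6924, Pow(Add(Mul(Rational(1, 8), Mul(30, Pow(30, Rational(1, 2)))), -17372), -1)) = Mul(6924, Pow(Add(Mul(Rational(15, 4), Pow(30, Rational(1, 2))), -17372), -1)) = Mul(6924, Pow(Add(-17372, Mul(Rational(15, 4), Pow(30, Rational(1, 2)))), -1))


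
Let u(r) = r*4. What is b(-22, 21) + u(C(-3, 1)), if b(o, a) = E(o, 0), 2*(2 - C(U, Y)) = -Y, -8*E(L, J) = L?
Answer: 51/4 ≈ 12.750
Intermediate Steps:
E(L, J) = -L/8
C(U, Y) = 2 + Y/2 (C(U, Y) = 2 - (-1)*Y/2 = 2 + Y/2)
b(o, a) = -o/8
u(r) = 4*r
b(-22, 21) + u(C(-3, 1)) = -⅛*(-22) + 4*(2 + (½)*1) = 11/4 + 4*(2 + ½) = 11/4 + 4*(5/2) = 11/4 + 10 = 51/4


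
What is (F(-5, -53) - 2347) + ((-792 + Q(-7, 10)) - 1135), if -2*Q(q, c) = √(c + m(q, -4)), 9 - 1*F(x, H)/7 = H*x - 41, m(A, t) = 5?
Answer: -5779 - √15/2 ≈ -5780.9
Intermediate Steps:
F(x, H) = 350 - 7*H*x (F(x, H) = 63 - 7*(H*x - 41) = 63 - 7*(-41 + H*x) = 63 + (287 - 7*H*x) = 350 - 7*H*x)
Q(q, c) = -√(5 + c)/2 (Q(q, c) = -√(c + 5)/2 = -√(5 + c)/2)
(F(-5, -53) - 2347) + ((-792 + Q(-7, 10)) - 1135) = ((350 - 7*(-53)*(-5)) - 2347) + ((-792 - √(5 + 10)/2) - 1135) = ((350 - 1855) - 2347) + ((-792 - √15/2) - 1135) = (-1505 - 2347) + (-1927 - √15/2) = -3852 + (-1927 - √15/2) = -5779 - √15/2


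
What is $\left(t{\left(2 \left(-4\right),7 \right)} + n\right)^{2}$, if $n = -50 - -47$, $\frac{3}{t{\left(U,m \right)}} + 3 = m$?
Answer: $\frac{81}{16} \approx 5.0625$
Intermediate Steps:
$t{\left(U,m \right)} = \frac{3}{-3 + m}$
$n = -3$ ($n = -50 + 47 = -3$)
$\left(t{\left(2 \left(-4\right),7 \right)} + n\right)^{2} = \left(\frac{3}{-3 + 7} - 3\right)^{2} = \left(\frac{3}{4} - 3\right)^{2} = \left(- \frac{9}{4}\right)^{2} = \frac{81}{16}$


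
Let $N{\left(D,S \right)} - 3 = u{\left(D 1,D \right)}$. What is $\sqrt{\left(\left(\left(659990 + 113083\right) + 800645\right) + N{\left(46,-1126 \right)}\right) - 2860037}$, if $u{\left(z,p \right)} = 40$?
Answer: $2 i \sqrt{321569} \approx 1134.1 i$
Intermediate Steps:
$N{\left(D,S \right)} = 43$ ($N{\left(D,S \right)} = 3 + 40 = 43$)
$\sqrt{\left(\left(\left(659990 + 113083\right) + 800645\right) + N{\left(46,-1126 \right)}\right) - 2860037} = \sqrt{\left(\left(\left(659990 + 113083\right) + 800645\right) + 43\right) - 2860037} = \sqrt{\left(\left(773073 + 800645\right) + 43\right) - 2860037} = \sqrt{\left(1573718 + 43\right) - 2860037} = \sqrt{1573761 - 2860037} = \sqrt{-1286276} = 2 i \sqrt{321569}$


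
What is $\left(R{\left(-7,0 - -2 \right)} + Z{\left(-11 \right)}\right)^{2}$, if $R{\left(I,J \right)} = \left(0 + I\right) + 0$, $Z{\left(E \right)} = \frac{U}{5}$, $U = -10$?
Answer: $81$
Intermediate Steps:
$Z{\left(E \right)} = -2$ ($Z{\left(E \right)} = - \frac{10}{5} = \left(-10\right) \frac{1}{5} = -2$)
$R{\left(I,J \right)} = I$ ($R{\left(I,J \right)} = I + 0 = I$)
$\left(R{\left(-7,0 - -2 \right)} + Z{\left(-11 \right)}\right)^{2} = \left(-7 - 2\right)^{2} = \left(-9\right)^{2} = 81$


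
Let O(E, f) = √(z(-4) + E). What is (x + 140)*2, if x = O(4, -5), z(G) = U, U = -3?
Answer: 282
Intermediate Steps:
z(G) = -3
O(E, f) = √(-3 + E)
x = 1 (x = √(-3 + 4) = √1 = 1)
(x + 140)*2 = (1 + 140)*2 = 141*2 = 282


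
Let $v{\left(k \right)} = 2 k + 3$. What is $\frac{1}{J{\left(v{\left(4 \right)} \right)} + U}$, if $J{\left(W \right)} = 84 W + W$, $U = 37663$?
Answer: $\frac{1}{38598} \approx 2.5908 \cdot 10^{-5}$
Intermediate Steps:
$v{\left(k \right)} = 3 + 2 k$
$J{\left(W \right)} = 85 W$
$\frac{1}{J{\left(v{\left(4 \right)} \right)} + U} = \frac{1}{85 \left(3 + 2 \cdot 4\right) + 37663} = \frac{1}{85 \left(3 + 8\right) + 37663} = \frac{1}{85 \cdot 11 + 37663} = \frac{1}{935 + 37663} = \frac{1}{38598}$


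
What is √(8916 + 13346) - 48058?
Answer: -48058 + √22262 ≈ -47909.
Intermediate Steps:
√(8916 + 13346) - 48058 = √22262 - 48058 = -48058 + √22262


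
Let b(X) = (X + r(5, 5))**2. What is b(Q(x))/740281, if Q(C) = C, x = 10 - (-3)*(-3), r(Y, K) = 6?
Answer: 49/740281 ≈ 6.6191e-5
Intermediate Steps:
x = 1 (x = 10 - 1*9 = 10 - 9 = 1)
b(X) = (6 + X)**2 (b(X) = (X + 6)**2 = (6 + X)**2)
b(Q(x))/740281 = (6 + 1)**2/740281 = 7**2*(1/740281) = 49*(1/740281) = 49/740281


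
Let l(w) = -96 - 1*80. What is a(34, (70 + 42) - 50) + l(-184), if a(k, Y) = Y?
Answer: -114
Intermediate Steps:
l(w) = -176 (l(w) = -96 - 80 = -176)
a(34, (70 + 42) - 50) + l(-184) = ((70 + 42) - 50) - 176 = (112 - 50) - 176 = 62 - 176 = -114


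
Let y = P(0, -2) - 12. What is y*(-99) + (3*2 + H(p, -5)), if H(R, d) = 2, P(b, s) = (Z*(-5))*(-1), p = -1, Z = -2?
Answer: 2186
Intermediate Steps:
P(b, s) = -10 (P(b, s) = -2*(-5)*(-1) = 10*(-1) = -10)
y = -22 (y = -10 - 12 = -22)
y*(-99) + (3*2 + H(p, -5)) = -22*(-99) + (3*2 + 2) = 2178 + (6 + 2) = 2178 + 8 = 2186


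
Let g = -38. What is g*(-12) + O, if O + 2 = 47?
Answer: 501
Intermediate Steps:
O = 45 (O = -2 + 47 = 45)
g*(-12) + O = -38*(-12) + 45 = 456 + 45 = 501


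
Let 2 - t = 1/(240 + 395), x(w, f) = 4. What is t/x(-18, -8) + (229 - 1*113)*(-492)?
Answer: -144961611/2540 ≈ -57072.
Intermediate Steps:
t = 1269/635 (t = 2 - 1/(240 + 395) = 2 - 1/635 = 1269/635 ≈ 1.9984)
t/x(-18, -8) + (229 - 1*113)*(-492) = (1269/635)/4 + (229 - 1*113)*(-492) = (1269/635)*(¼) + (229 - 113)*(-492) = 1269/2540 + 116*(-492) = 1269/2540 - 57072 = -144961611/2540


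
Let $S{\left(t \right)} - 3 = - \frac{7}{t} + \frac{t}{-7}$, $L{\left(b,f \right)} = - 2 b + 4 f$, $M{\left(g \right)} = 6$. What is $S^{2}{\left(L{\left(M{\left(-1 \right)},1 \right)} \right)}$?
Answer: $\frac{78961}{3136} \approx 25.179$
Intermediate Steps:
$S{\left(t \right)} = 3 - \frac{7}{t} - \frac{t}{7}$ ($S{\left(t \right)} = 3 + \left(- \frac{7}{t} + \frac{t}{-7}\right) = 3 + \left(- \frac{7}{t} + t \left(- \frac{1}{7}\right)\right) = 3 - \left(\frac{7}{t} + \frac{t}{7}\right) = 3 - \frac{7}{t} - \frac{t}{7}$)
$S^{2}{\left(L{\left(M{\left(-1 \right)},1 \right)} \right)} = \left(3 - \frac{7}{\left(-2\right) 6 + 4 \cdot 1} - \frac{\left(-2\right) 6 + 4 \cdot 1}{7}\right)^{2} = \left(3 - \frac{7}{-12 + 4} - \frac{-12 + 4}{7}\right)^{2} = \left(3 - \frac{7}{-8} - - \frac{8}{7}\right)^{2} = \left(3 - - \frac{7}{8} + \frac{8}{7}\right)^{2} = \left(3 + \frac{7}{8} + \frac{8}{7}\right)^{2} = \left(\frac{281}{56}\right)^{2} = \frac{78961}{3136}$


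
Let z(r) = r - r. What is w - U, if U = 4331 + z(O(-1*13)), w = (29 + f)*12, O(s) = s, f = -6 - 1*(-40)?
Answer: -3575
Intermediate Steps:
f = 34 (f = -6 + 40 = 34)
z(r) = 0
w = 756 (w = (29 + 34)*12 = 63*12 = 756)
U = 4331 (U = 4331 + 0 = 4331)
w - U = 756 - 1*4331 = 756 - 4331 = -3575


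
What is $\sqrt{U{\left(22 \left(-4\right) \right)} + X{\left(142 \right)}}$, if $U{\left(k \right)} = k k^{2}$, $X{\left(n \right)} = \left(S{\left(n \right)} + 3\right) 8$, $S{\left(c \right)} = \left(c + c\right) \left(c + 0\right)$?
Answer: $2 i \sqrt{89706} \approx 599.02 i$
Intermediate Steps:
$S{\left(c \right)} = 2 c^{2}$ ($S{\left(c \right)} = 2 c c = 2 c^{2}$)
$X{\left(n \right)} = 24 + 16 n^{2}$ ($X{\left(n \right)} = \left(2 n^{2} + 3\right) 8 = \left(3 + 2 n^{2}\right) 8 = 24 + 16 n^{2}$)
$U{\left(k \right)} = k^{3}$
$\sqrt{U{\left(22 \left(-4\right) \right)} + X{\left(142 \right)}} = \sqrt{\left(22 \left(-4\right)\right)^{3} + \left(24 + 16 \cdot 142^{2}\right)} = \sqrt{\left(-88\right)^{3} + \left(24 + 16 \cdot 20164\right)} = \sqrt{-681472 + \left(24 + 322624\right)} = \sqrt{-681472 + 322648} = \sqrt{-358824} = 2 i \sqrt{89706}$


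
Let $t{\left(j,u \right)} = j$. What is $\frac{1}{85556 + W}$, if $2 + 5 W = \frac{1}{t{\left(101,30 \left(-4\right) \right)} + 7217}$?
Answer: $\frac{7318}{626095881} \approx 1.1688 \cdot 10^{-5}$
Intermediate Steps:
$W = - \frac{2927}{7318}$ ($W = - \frac{2}{5} + \frac{1}{5 \left(101 + 7217\right)} = - \frac{2}{5} + \frac{1}{5 \cdot 7318} = - \frac{2}{5} + \frac{1}{5} \cdot \frac{1}{7318} = - \frac{2}{5} + \frac{1}{36590} = - \frac{2927}{7318} \approx -0.39997$)
$\frac{1}{85556 + W} = \frac{1}{85556 - \frac{2927}{7318}} = \frac{1}{\frac{626095881}{7318}} = \frac{7318}{626095881}$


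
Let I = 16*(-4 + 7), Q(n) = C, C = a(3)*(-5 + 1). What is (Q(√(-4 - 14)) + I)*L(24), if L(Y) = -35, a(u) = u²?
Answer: -420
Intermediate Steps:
C = -36 (C = 3²*(-5 + 1) = 9*(-4) = -36)
Q(n) = -36
I = 48 (I = 16*3 = 48)
(Q(√(-4 - 14)) + I)*L(24) = (-36 + 48)*(-35) = 12*(-35) = -420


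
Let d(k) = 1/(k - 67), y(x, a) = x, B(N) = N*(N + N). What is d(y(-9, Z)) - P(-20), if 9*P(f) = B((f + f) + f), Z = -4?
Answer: -60801/76 ≈ -800.01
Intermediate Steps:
B(N) = 2*N**2 (B(N) = N*(2*N) = 2*N**2)
P(f) = 2*f**2 (P(f) = (2*((f + f) + f)**2)/9 = (2*(2*f + f)**2)/9 = (2*(3*f)**2)/9 = (2*(9*f**2))/9 = (18*f**2)/9 = 2*f**2)
d(k) = 1/(-67 + k)
d(y(-9, Z)) - P(-20) = 1/(-67 - 9) - 2*(-20)**2 = 1/(-76) - 2*400 = -1/76 - 1*800 = -1/76 - 800 = -60801/76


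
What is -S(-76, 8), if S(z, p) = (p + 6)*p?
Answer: -112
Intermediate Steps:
S(z, p) = p*(6 + p) (S(z, p) = (6 + p)*p = p*(6 + p))
-S(-76, 8) = -8*(6 + 8) = -8*14 = -1*112 = -112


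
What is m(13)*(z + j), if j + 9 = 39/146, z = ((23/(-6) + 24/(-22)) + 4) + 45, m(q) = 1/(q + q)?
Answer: 85141/62634 ≈ 1.3593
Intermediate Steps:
m(q) = 1/(2*q)
z = 2909/66 (z = ((23*(-1/6) + 24*(-1/22)) + 4) + 45 = ((-23/6 - 12/11) + 4) + 45 = (-325/66 + 4) + 45 = -61/66 + 45 = 2909/66 ≈ 44.076)
j = -1275/146 (j = -9 + 39/146 = -1275/146 ≈ -8.7329)
m(13)*(z + j) = ((1/2)/13)*(2909/66 - 1275/146) = ((1/2)*(1/13))*(85141/2409) = (1/26)*(85141/2409) = 85141/62634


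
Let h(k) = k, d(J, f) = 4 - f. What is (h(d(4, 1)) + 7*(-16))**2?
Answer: 11881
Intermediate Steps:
(h(d(4, 1)) + 7*(-16))**2 = ((4 - 1*1) + 7*(-16))**2 = ((4 - 1) - 112)**2 = (3 - 112)**2 = (-109)**2 = 11881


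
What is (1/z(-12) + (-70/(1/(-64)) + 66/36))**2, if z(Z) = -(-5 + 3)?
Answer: 180821809/9 ≈ 2.0091e+7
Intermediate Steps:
z(Z) = 2 (z(Z) = -1*(-2) = 2)
(1/z(-12) + (-70/(1/(-64)) + 66/36))**2 = (1/2 + (-70/(1/(-64)) + 66/36))**2 = (1/2 + (-70/(-1/64) + 66*(1/36)))**2 = (1/2 + (-70*(-64) + 11/6))**2 = (1/2 + (4480 + 11/6))**2 = (1/2 + 26891/6)**2 = (13447/3)**2 = 180821809/9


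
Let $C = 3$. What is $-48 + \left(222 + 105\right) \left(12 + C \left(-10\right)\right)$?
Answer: $-5934$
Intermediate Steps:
$-48 + \left(222 + 105\right) \left(12 + C \left(-10\right)\right) = -48 + \left(222 + 105\right) \left(12 + 3 \left(-10\right)\right) = -48 + 327 \left(12 - 30\right) = -48 + 327 \left(-18\right) = -48 - 5886 = -5934$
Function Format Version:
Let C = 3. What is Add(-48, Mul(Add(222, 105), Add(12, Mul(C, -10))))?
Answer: -5934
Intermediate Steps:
Add(-48, Mul(Add(222, 105), Add(12, Mul(C, -10)))) = Add(-48, Mul(Add(222, 105), Add(12, Mul(3, -10)))) = Add(-48, Mul(327, Add(12, -30))) = Add(-48, Mul(327, -18)) = Add(-48, -5886) = -5934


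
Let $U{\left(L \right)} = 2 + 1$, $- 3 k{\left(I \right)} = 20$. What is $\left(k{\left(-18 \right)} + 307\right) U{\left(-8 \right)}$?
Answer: $901$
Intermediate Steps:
$k{\left(I \right)} = - \frac{20}{3}$ ($k{\left(I \right)} = \left(- \frac{1}{3}\right) 20 = - \frac{20}{3}$)
$U{\left(L \right)} = 3$
$\left(k{\left(-18 \right)} + 307\right) U{\left(-8 \right)} = \left(- \frac{20}{3} + 307\right) 3 = \frac{901}{3} \cdot 3 = 901$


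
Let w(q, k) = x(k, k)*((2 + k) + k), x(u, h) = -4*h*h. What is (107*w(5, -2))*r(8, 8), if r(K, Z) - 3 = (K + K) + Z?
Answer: 92448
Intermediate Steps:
x(u, h) = -4*h²
r(K, Z) = 3 + Z + 2*K (r(K, Z) = 3 + ((K + K) + Z) = 3 + (2*K + Z) = 3 + (Z + 2*K) = 3 + Z + 2*K)
w(q, k) = -4*k²*(2 + 2*k) (w(q, k) = (-4*k²)*((2 + k) + k) = (-4*k²)*(2 + 2*k) = -4*k²*(2 + 2*k))
(107*w(5, -2))*r(8, 8) = (107*(8*(-2)²*(-1 - 1*(-2))))*(3 + 8 + 2*8) = (107*(8*4*(-1 + 2)))*(3 + 8 + 16) = (107*(8*4*1))*27 = (107*32)*27 = 3424*27 = 92448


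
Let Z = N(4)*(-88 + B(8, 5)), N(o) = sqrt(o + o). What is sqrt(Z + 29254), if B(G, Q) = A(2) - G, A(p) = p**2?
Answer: sqrt(29254 - 184*sqrt(2)) ≈ 170.28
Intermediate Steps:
N(o) = sqrt(2)*sqrt(o) (N(o) = sqrt(2*o) = sqrt(2)*sqrt(o))
B(G, Q) = 4 - G (B(G, Q) = 2**2 - G = 4 - G)
Z = -184*sqrt(2) (Z = (sqrt(2)*sqrt(4))*(-88 + (4 - 1*8)) = (sqrt(2)*2)*(-88 + (4 - 8)) = (2*sqrt(2))*(-88 - 4) = (2*sqrt(2))*(-92) = -184*sqrt(2) ≈ -260.22)
sqrt(Z + 29254) = sqrt(-184*sqrt(2) + 29254) = sqrt(29254 - 184*sqrt(2))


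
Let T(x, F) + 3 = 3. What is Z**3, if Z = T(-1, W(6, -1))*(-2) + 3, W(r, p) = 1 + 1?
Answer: 27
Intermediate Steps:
W(r, p) = 2
T(x, F) = 0 (T(x, F) = -3 + 3 = 0)
Z = 3 (Z = 0*(-2) + 3 = 0 + 3 = 3)
Z**3 = 3**3 = 27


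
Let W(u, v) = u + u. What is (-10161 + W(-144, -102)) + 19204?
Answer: 8755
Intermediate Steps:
W(u, v) = 2*u
(-10161 + W(-144, -102)) + 19204 = (-10161 + 2*(-144)) + 19204 = (-10161 - 288) + 19204 = -10449 + 19204 = 8755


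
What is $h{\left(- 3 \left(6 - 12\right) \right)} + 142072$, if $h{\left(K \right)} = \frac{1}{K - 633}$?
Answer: $\frac{87374279}{615} \approx 1.4207 \cdot 10^{5}$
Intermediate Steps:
$h{\left(K \right)} = \frac{1}{-633 + K}$
$h{\left(- 3 \left(6 - 12\right) \right)} + 142072 = \frac{1}{-633 - 3 \left(6 - 12\right)} + 142072 = \frac{1}{-633 - -18} + 142072 = \frac{1}{-633 + 18} + 142072 = \frac{1}{-615} + 142072 = - \frac{1}{615} + 142072 = \frac{87374279}{615}$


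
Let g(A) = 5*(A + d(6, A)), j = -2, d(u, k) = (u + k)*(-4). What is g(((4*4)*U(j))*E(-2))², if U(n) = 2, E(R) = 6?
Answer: 9000000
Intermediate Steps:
d(u, k) = -4*k - 4*u (d(u, k) = (k + u)*(-4) = -4*k - 4*u)
g(A) = -120 - 15*A (g(A) = 5*(A + (-4*A - 4*6)) = 5*(A + (-4*A - 24)) = 5*(A + (-24 - 4*A)) = 5*(-24 - 3*A) = -120 - 15*A)
g(((4*4)*U(j))*E(-2))² = (-120 - 15*(4*4)*2*6)² = (-120 - 15*16*2*6)² = (-120 - 480*6)² = (-120 - 15*192)² = (-120 - 2880)² = (-3000)² = 9000000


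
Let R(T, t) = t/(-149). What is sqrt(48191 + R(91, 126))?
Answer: sqrt(1069869617)/149 ≈ 219.52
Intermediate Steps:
R(T, t) = -t/149 (R(T, t) = t*(-1/149) = -t/149)
sqrt(48191 + R(91, 126)) = sqrt(48191 - 1/149*126) = sqrt(48191 - 126/149) = sqrt(7180333/149) = sqrt(1069869617)/149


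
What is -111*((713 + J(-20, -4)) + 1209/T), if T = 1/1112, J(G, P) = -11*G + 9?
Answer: -149333850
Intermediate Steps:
J(G, P) = 9 - 11*G
T = 1/1112 ≈ 0.00089928
-111*((713 + J(-20, -4)) + 1209/T) = -111*((713 + (9 - 11*(-20))) + 1209/(1/1112)) = -111*((713 + (9 + 220)) + 1209*1112) = -111*((713 + 229) + 1344408) = -111*(942 + 1344408) = -111*1345350 = -149333850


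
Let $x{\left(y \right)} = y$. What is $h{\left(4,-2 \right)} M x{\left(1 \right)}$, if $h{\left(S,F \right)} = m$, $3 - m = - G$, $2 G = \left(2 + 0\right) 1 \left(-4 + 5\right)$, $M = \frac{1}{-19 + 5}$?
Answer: $- \frac{2}{7} \approx -0.28571$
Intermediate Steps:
$M = - \frac{1}{14}$ ($M = \frac{1}{-14} = - \frac{1}{14} \approx -0.071429$)
$G = 1$ ($G = \frac{\left(2 + 0\right) 1 \left(-4 + 5\right)}{2} = \frac{2 \cdot 1 \cdot 1}{2} = \frac{2 \cdot 1}{2} = \frac{1}{2} \cdot 2 = 1$)
$m = 4$ ($m = 3 - \left(-1\right) 1 = 3 - -1 = 3 + 1 = 4$)
$h{\left(S,F \right)} = 4$
$h{\left(4,-2 \right)} M x{\left(1 \right)} = 4 \left(- \frac{1}{14}\right) 1 = \left(- \frac{2}{7}\right) 1 = - \frac{2}{7}$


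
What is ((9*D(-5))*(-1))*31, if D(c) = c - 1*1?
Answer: 1674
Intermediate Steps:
D(c) = -1 + c (D(c) = c - 1 = -1 + c)
((9*D(-5))*(-1))*31 = ((9*(-1 - 5))*(-1))*31 = ((9*(-6))*(-1))*31 = -54*(-1)*31 = 54*31 = 1674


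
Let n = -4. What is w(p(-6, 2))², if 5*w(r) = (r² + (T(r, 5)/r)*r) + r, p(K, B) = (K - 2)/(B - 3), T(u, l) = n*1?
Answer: 4624/25 ≈ 184.96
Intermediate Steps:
T(u, l) = -4 (T(u, l) = -4*1 = -4)
p(K, B) = (-2 + K)/(-3 + B)
w(r) = -⅘ + r/5 + r²/5 (w(r) = ((r² + (-4/r)*r) + r)/5 = ((r² - 4) + r)/5 = ((-4 + r²) + r)/5 = (-4 + r + r²)/5 = -⅘ + r/5 + r²/5)
w(p(-6, 2))² = (-⅘ + ((-2 - 6)/(-3 + 2))/5 + ((-2 - 6)/(-3 + 2))²/5)² = (-⅘ + (-8/(-1))/5 + (-8/(-1))²/5)² = (-⅘ + (-1*(-8))/5 + (-1*(-8))²/5)² = (-⅘ + (⅕)*8 + (⅕)*8²)² = (-⅘ + 8/5 + (⅕)*64)² = (-⅘ + 8/5 + 64/5)² = (68/5)² = 4624/25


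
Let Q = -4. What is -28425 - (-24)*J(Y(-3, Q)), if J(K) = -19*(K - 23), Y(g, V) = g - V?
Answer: -18393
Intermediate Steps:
J(K) = 437 - 19*K (J(K) = -19*(-23 + K) = 437 - 19*K)
-28425 - (-24)*J(Y(-3, Q)) = -28425 - (-24)*(437 - 19*(-3 - 1*(-4))) = -28425 - (-24)*(437 - 19*(-3 + 4)) = -28425 - (-24)*(437 - 19*1) = -28425 - (-24)*(437 - 19) = -28425 - (-24)*418 = -28425 - 1*(-10032) = -28425 + 10032 = -18393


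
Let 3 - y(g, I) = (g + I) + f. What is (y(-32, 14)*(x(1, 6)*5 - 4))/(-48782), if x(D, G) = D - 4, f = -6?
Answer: 513/48782 ≈ 0.010516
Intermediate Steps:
x(D, G) = -4 + D
y(g, I) = 9 - I - g (y(g, I) = 3 - ((g + I) - 6) = 3 - ((I + g) - 6) = 3 - (-6 + I + g) = 3 + (6 - I - g) = 9 - I - g)
(y(-32, 14)*(x(1, 6)*5 - 4))/(-48782) = ((9 - 1*14 - 1*(-32))*((-4 + 1)*5 - 4))/(-48782) = ((9 - 14 + 32)*(-3*5 - 4))*(-1/48782) = (27*(-15 - 4))*(-1/48782) = (27*(-19))*(-1/48782) = -513*(-1/48782) = 513/48782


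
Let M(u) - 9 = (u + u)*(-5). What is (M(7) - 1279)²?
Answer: 1795600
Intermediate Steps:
M(u) = 9 - 10*u (M(u) = 9 + (u + u)*(-5) = 9 + (2*u)*(-5) = 9 - 10*u)
(M(7) - 1279)² = ((9 - 10*7) - 1279)² = ((9 - 70) - 1279)² = (-61 - 1279)² = (-1340)² = 1795600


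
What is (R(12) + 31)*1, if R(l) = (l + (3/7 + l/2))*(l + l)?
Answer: 3313/7 ≈ 473.29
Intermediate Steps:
R(l) = 2*l*(3/7 + 3*l/2) (R(l) = (l + (3*(1/7) + l*(1/2)))*(2*l) = (l + (3/7 + l/2))*(2*l) = (3/7 + 3*l/2)*(2*l) = 2*l*(3/7 + 3*l/2))
(R(12) + 31)*1 = ((3/7)*12*(2 + 7*12) + 31)*1 = ((3/7)*12*(2 + 84) + 31)*1 = ((3/7)*12*86 + 31)*1 = (3096/7 + 31)*1 = (3313/7)*1 = 3313/7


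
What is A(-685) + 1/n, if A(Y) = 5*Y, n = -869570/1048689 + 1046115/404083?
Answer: -2553498865920938/745670838925 ≈ -3424.4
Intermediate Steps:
n = 745670838925/423757397187 (n = -869570*1/1048689 + 1046115*(1/404083) = -869570/1048689 + 1046115/404083 = 745670838925/423757397187 ≈ 1.7597)
A(-685) + 1/n = 5*(-685) + 1/(745670838925/423757397187) = -3425 + 423757397187/745670838925 = -2553498865920938/745670838925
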